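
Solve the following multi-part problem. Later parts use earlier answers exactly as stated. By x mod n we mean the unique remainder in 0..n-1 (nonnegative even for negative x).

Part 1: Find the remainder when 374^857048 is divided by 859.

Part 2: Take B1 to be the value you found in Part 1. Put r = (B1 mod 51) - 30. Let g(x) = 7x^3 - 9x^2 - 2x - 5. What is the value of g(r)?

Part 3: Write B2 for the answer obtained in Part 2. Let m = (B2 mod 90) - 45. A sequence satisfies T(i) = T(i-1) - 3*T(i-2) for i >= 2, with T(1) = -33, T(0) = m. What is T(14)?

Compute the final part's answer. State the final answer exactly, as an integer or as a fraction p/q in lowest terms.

100299

Part 1: squarings mod 859: 374^1=374, 374^2=718, 374^4=124, 374^8=773, 374^16=524, 374^32=555, 374^64=503, 374^128=463, 374^256=478, 374^512=849, 374^1024=100, 374^2048=551, 374^4096=374, 374^8192=718, 374^16384=124, 374^32768=773, 374^65536=524, 374^131072=555, 374^262144=503, 374^524288=463; 374^857048 = 374^8 * 374^16 * 374^64 * 374^128 * 374^256 * 374^512 * 374^4096 * 374^65536 * 374^262144 * 374^524288 = 100 (mod 859); answer 100
Part 2: B1 = 100; r = 19; 7*(19)^3 - 9*(19)^2 - 2*(19)^1 - 5 = (48013) + (-3249) + (-38) + (-5) = 44721; answer 44721
Part 3: B2 = 44721; m = 36; T(2) = 1*(-33) - 3*(36) = -141; iterating: T(2)=-141, T(3)=-42, T(4)=381, T(5)=507, T(6)=-636, T(7)=-2157, T(8)=-249, T(9)=6222, T(10)=6969, T(11)=-11697, T(12)=-32604, T(13)=2487, T(14)=100299; answer 100299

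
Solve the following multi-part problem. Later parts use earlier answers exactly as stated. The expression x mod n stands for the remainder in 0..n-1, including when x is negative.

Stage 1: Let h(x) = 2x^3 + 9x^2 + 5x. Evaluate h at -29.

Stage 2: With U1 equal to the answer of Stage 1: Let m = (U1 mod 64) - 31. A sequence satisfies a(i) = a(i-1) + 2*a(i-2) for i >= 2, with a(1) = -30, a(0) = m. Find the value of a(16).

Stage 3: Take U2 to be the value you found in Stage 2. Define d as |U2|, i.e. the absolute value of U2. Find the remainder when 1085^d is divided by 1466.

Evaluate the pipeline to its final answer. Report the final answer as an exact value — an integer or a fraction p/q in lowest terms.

1375

Stage 1: 2*(-29)^3 + 9*(-29)^2 + 5*(-29)^1 = (-48778) + (7569) + (-145) = -41354; answer -41354
Stage 2: U1 = -41354; m = 23; a(2) = 1*(-30) + 2*(23) = 16; iterating: a(2)=16, a(3)=-44, a(4)=-12, a(5)=-100, a(6)=-124, a(7)=-324, a(8)=-572, a(9)=-1220, a(10)=-2364, a(11)=-4804, a(12)=-9532, a(13)=-19140, a(14)=-38204, a(15)=-76484, a(16)=-152892; answer -152892
Stage 3: U2 = -152892; d = 152892; squarings mod 1466: 1085^1=1085, 1085^2=27, 1085^4=729, 1085^8=749, 1085^16=989, 1085^32=299, 1085^64=1441, 1085^128=625, 1085^256=669, 1085^512=431, 1085^1024=1045, 1085^2048=1321, 1085^4096=501, 1085^8192=315, 1085^16384=1003, 1085^32768=333, 1085^65536=939, 1085^131072=655; 1085^152892 = 1085^4 * 1085^8 * 1085^16 * 1085^32 * 1085^256 * 1085^1024 * 1085^4096 * 1085^16384 * 1085^131072 = 1375 (mod 1466); answer 1375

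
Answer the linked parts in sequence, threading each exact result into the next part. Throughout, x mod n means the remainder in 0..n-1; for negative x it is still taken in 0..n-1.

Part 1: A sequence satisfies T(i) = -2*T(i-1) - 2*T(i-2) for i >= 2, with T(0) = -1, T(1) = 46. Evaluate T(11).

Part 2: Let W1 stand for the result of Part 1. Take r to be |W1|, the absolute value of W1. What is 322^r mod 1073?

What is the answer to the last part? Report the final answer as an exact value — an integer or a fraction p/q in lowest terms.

877

Part 1: T(2) = -2*(46) - 2*(-1) = -90; iterating: T(2)=-90, T(3)=88, T(4)=4, T(5)=-184, T(6)=360, T(7)=-352, T(8)=-16, T(9)=736, T(10)=-1440, T(11)=1408; answer 1408
Part 2: W1 = 1408; r = 1408; squarings mod 1073: 322^1=322, 322^2=676, 322^4=951, 322^8=935, 322^16=803, 322^32=1009, 322^64=877, 322^128=861, 322^256=951, 322^512=935, 322^1024=803; 322^1408 = 322^128 * 322^256 * 322^1024 = 877 (mod 1073); answer 877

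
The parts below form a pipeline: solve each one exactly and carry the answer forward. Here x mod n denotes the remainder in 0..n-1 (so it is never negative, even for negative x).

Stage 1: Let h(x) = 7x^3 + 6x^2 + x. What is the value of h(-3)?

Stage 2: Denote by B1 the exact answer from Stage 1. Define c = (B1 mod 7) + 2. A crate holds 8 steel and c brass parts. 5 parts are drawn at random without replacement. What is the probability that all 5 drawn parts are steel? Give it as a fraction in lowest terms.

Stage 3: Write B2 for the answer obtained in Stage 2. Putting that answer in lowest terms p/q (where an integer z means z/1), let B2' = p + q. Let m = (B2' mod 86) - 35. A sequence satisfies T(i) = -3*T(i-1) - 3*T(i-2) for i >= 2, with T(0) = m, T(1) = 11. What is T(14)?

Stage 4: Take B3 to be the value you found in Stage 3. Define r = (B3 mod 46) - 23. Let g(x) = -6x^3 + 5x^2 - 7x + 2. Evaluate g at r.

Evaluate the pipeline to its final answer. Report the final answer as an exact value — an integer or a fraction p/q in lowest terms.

21482

Stage 1: 7*(-3)^3 + 6*(-3)^2 + 1*(-3)^1 = (-189) + (54) + (-3) = -138; answer -138
Stage 2: B1 = -138; c = 4; total draws C(12,5) = 792; favorable C(8,5) = 56; P = 7/99; answer 7/99
Stage 3: B2 = 7/99; threaded value p + q = 106; m = -15; T(2) = -3*(11) - 3*(-15) = 12; iterating: T(2)=12, T(3)=-69, T(4)=171, T(5)=-306, T(6)=405, T(7)=-297, T(8)=-324, T(9)=1863, T(10)=-4617, T(11)=8262, T(12)=-10935, T(13)=8019, T(14)=8748; answer 8748
Stage 4: B3 = 8748; r = -15; -6*(-15)^3 + 5*(-15)^2 - 7*(-15)^1 + 2 = (20250) + (1125) + (105) + (2) = 21482; answer 21482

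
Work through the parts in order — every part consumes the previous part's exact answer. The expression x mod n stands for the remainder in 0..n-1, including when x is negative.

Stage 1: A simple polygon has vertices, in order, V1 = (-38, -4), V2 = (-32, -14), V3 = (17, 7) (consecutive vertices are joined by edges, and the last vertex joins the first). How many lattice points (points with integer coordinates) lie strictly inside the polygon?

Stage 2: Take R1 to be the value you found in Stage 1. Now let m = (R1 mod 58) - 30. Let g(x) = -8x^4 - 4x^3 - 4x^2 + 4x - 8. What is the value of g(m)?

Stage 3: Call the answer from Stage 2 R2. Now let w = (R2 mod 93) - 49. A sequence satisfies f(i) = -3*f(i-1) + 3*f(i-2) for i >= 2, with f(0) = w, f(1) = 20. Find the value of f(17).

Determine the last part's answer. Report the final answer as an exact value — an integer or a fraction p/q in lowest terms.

Stage 1: cross terms: (-38*-14 - -32*-4)=404, (-32*7 - 17*-14)=14, (17*-4 - -38*7)=198; twice the area = |616| = 616; area = 308; boundary points = 2 + 7 + 11 = 20; strictly interior points = area - boundary/2 + 1 = 299; answer 299
Stage 2: R1 = 299; m = -21; -8*(-21)^4 - 4*(-21)^3 - 4*(-21)^2 + 4*(-21)^1 - 8 = (-1555848) + (37044) + (-1764) + (-84) + (-8) = -1520660; answer -1520660
Stage 3: R2 = -1520660; w = 27; f(2) = -3*(20) + 3*(27) = 21; iterating: f(2)=21, f(3)=-3, f(4)=72, f(5)=-225, f(6)=891, f(7)=-3348, f(8)=12717, f(9)=-48195, f(10)=182736, f(11)=-692793, f(12)=2626587, f(13)=-9958140, f(14)=37754181, f(15)=-143136963, f(16)=542673432, f(17)=-2057431185; answer -2057431185

-2057431185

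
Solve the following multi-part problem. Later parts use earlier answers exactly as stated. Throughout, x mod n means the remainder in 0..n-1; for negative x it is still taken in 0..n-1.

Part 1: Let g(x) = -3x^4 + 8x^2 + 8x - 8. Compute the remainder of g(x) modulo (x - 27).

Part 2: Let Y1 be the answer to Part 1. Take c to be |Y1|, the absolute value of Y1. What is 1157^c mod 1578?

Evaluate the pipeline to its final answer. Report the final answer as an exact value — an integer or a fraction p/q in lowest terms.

1379

Part 1: remainder = value at the root: -3*(27)^4 + 8*(27)^2 + 8*(27)^1 - 8 = (-1594323) + (5832) + (216) + (-8) = -1588283; answer -1588283
Part 2: Y1 = -1588283; c = 1588283; squarings mod 1578: 1157^1=1157, 1157^2=505, 1157^4=967, 1157^8=913, 1157^16=385, 1157^32=1471, 1157^64=403, 1157^128=1453, 1157^256=1423, 1157^512=355, 1157^1024=1363, 1157^2048=463, 1157^4096=1339, 1157^8192=313, 1157^16384=133, 1157^32768=331, 1157^65536=679, 1157^131072=265, 1157^262144=793, 1157^524288=805, 1157^1048576=1045; 1157^1588283 = 1157^1 * 1157^2 * 1157^8 * 1157^16 * 1157^32 * 1157^1024 * 1157^2048 * 1157^4096 * 1157^8192 * 1157^524288 * 1157^1048576 = 1379 (mod 1578); answer 1379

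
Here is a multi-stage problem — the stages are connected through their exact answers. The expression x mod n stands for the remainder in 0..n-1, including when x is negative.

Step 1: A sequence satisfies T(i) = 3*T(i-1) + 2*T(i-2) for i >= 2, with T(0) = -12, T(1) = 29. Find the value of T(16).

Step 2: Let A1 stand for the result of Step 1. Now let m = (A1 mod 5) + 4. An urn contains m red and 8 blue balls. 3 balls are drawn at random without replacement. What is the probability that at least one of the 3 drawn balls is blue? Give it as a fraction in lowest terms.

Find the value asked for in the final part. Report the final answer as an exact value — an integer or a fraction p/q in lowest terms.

Step 1: T(2) = 3*(29) + 2*(-12) = 63; iterating: T(2)=63, T(3)=247, T(4)=867, T(5)=3095, T(6)=11019, T(7)=39247, T(8)=139779, T(9)=497831, T(10)=1773051, T(11)=6314815, T(12)=22490547, T(13)=80101271, T(14)=285284907, T(15)=1016057263, T(16)=3618741603; answer 3618741603
Step 2: A1 = 3618741603; m = 7; total draws C(15,3) = 455; complement C(7,3) = 35; favorable 455 - 35 = 420; P = 12/13; answer 12/13

12/13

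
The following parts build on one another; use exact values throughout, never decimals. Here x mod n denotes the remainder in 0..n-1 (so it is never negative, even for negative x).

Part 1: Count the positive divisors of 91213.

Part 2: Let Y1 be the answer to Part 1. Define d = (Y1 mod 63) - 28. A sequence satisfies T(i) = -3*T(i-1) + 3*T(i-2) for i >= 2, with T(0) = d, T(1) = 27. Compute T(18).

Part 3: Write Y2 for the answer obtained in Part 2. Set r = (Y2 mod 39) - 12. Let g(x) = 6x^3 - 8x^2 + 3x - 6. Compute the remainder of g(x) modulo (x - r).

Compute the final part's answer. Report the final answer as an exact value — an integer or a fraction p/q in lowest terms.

Part 1: 91213 = 53 * 1721; number of divisors = (1+1) * (1+1) = 4; answer 4
Part 2: Y1 = 4; d = -24; T(2) = -3*(27) + 3*(-24) = -153; iterating: T(2)=-153, T(3)=540, T(4)=-2079, T(5)=7857, T(6)=-29808, T(7)=112995, T(8)=-428409, T(9)=1624212, T(10)=-6157863, T(11)=23346225, T(12)=-88512264, T(13)=335575467, T(14)=-1272263193, T(15)=4823515980, T(16)=-18287337519, T(17)=69332560497, T(18)=-262859694048; answer -262859694048
Part 3: Y2 = -262859694048; r = 24; remainder = value at the root: 6*(24)^3 - 8*(24)^2 + 3*(24)^1 - 6 = (82944) + (-4608) + (72) + (-6) = 78402; answer 78402

78402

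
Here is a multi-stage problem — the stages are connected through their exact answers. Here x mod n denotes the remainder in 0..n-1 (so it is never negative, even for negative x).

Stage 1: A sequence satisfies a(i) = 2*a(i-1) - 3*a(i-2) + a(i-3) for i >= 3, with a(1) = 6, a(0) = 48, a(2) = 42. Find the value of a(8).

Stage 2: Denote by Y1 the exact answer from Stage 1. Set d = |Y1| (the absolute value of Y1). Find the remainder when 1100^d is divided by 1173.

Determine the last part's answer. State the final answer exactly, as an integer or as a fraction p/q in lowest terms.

Stage 1: a(3) = 2*(42) - 3*(6) + 1*(48) = 114; iterating: a(3)=114, a(4)=108, a(5)=-84, a(6)=-378, a(7)=-396, a(8)=258; answer 258
Stage 2: Y1 = 258; d = 258; squarings mod 1173: 1100^1=1100, 1100^2=637, 1100^4=1084, 1100^8=883, 1100^16=817, 1100^32=52, 1100^64=358, 1100^128=307, 1100^256=409; 1100^258 = 1100^2 * 1100^256 = 127 (mod 1173); answer 127

127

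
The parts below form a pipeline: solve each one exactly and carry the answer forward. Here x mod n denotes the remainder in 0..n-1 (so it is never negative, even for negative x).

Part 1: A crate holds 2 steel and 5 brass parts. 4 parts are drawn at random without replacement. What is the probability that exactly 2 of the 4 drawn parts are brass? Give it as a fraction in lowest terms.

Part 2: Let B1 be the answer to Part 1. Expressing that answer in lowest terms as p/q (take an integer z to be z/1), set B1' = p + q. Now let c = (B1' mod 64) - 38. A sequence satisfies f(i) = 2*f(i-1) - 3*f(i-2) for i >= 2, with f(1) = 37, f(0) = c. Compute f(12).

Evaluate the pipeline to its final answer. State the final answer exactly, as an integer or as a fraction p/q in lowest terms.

-39901

Part 1: total draws C(7,4) = 35; favorable C(5,2)*C(2,2) = 10; P = 2/7; answer 2/7
Part 2: B1 = 2/7; threaded value p + q = 9; c = -29; f(2) = 2*(37) - 3*(-29) = 161; iterating: f(2)=161, f(3)=211, f(4)=-61, f(5)=-755, f(6)=-1327, f(7)=-389, f(8)=3203, f(9)=7573, f(10)=5537, f(11)=-11645, f(12)=-39901; answer -39901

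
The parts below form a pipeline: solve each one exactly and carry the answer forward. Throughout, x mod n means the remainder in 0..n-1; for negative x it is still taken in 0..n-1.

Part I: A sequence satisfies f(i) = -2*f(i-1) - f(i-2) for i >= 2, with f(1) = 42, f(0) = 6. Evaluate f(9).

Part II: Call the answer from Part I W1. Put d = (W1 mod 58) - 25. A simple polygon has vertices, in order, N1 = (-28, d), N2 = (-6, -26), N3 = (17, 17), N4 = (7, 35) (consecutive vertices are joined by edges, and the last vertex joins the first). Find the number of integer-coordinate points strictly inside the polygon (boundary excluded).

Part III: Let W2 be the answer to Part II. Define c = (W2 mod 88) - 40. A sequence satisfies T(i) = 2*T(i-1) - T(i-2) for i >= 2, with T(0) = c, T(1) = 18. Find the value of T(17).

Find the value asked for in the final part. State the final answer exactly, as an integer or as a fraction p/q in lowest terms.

-366

Part I: f(2) = -2*(42) - 1*(6) = -90; iterating: f(2)=-90, f(3)=138, f(4)=-186, f(5)=234, f(6)=-282, f(7)=330, f(8)=-378, f(9)=426; answer 426
Part II: W1 = 426; d = -5; cross terms: (-28*-26 - -6*-5)=698, (-6*17 - 17*-26)=340, (17*35 - 7*17)=476, (7*-5 - -28*35)=945; twice the area = |2459| = 2459; area = 2459/2; boundary points = 1 + 1 + 2 + 5 = 9; strictly interior points = area - boundary/2 + 1 = 1226; answer 1226
Part III: W2 = 1226; c = 42; T(2) = 2*(18) - 1*(42) = -6; iterating: T(2)=-6, T(3)=-30, T(4)=-54, T(5)=-78, T(6)=-102, T(7)=-126, T(8)=-150, T(9)=-174, T(10)=-198, T(11)=-222, T(12)=-246, T(13)=-270, T(14)=-294, T(15)=-318, T(16)=-342, T(17)=-366; answer -366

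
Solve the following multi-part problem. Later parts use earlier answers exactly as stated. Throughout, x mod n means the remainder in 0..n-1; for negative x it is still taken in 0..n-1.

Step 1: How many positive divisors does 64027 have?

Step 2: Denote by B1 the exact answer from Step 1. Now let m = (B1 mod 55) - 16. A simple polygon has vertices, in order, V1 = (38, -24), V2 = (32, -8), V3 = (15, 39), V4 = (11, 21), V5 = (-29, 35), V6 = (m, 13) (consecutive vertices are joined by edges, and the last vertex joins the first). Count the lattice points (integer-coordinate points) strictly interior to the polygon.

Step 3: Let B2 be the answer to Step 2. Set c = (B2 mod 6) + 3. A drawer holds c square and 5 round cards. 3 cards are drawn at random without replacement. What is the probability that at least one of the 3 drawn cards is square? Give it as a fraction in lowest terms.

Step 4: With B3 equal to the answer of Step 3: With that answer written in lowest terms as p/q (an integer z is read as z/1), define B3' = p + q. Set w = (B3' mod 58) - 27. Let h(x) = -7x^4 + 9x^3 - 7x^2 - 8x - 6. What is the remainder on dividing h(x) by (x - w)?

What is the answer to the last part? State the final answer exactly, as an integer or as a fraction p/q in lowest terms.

-1547530

Step 1: 64027 = 43 * 1489; number of divisors = (1+1) * (1+1) = 4; answer 4
Step 2: B1 = 4; m = -12; cross terms: (38*-8 - 32*-24)=464, (32*39 - 15*-8)=1368, (15*21 - 11*39)=-114, (11*35 - -29*21)=994, (-29*13 - -12*35)=43, (-12*-24 - 38*13)=-206; twice the area = |2549| = 2549; area = 2549/2; boundary points = 2 + 1 + 2 + 2 + 1 + 1 = 9; strictly interior points = area - boundary/2 + 1 = 1271; answer 1271
Step 3: B2 = 1271; c = 8; total draws C(13,3) = 286; complement C(5,3) = 10; favorable 286 - 10 = 276; P = 138/143; answer 138/143
Step 4: B3 = 138/143; threaded value p + q = 281; w = 22; remainder = value at the root: -7*(22)^4 + 9*(22)^3 - 7*(22)^2 - 8*(22)^1 - 6 = (-1639792) + (95832) + (-3388) + (-176) + (-6) = -1547530; answer -1547530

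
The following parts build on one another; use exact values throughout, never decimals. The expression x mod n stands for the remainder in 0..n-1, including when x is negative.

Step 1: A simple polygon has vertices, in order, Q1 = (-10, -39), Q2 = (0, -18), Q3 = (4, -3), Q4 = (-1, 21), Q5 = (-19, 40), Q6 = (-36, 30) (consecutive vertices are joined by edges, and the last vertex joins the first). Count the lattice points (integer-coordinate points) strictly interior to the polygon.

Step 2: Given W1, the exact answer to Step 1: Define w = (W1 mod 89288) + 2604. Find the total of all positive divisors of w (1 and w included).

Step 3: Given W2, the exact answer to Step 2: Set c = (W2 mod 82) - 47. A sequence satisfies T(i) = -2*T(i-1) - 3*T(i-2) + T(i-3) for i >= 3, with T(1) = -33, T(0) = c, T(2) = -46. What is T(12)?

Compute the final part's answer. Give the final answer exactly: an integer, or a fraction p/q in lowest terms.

20284

Step 1: cross terms: (-10*-18 - 0*-39)=180, (0*-3 - 4*-18)=72, (4*21 - -1*-3)=81, (-1*40 - -19*21)=359, (-19*30 - -36*40)=870, (-36*-39 - -10*30)=1704; twice the area = |3266| = 3266; area = 1633; boundary points = 1 + 1 + 1 + 1 + 1 + 1 = 6; strictly interior points = area - boundary/2 + 1 = 1631; answer 1631
Step 2: W1 = 1631; w = 4235; 4235 = 5 * 7 * 11^2; sigma = (1 + 5) * (1 + 7) * (1 + 11 + 121) = 6 * 8 * 133 = 6384; answer 6384
Step 3: W2 = 6384; c = 23; T(3) = -2*(-46) - 3*(-33) + 1*(23) = 214; iterating: T(3)=214, T(4)=-323, T(5)=-42, T(6)=1267, T(7)=-2731, T(8)=1619, T(9)=6222, T(10)=-20032, T(11)=23017, T(12)=20284; answer 20284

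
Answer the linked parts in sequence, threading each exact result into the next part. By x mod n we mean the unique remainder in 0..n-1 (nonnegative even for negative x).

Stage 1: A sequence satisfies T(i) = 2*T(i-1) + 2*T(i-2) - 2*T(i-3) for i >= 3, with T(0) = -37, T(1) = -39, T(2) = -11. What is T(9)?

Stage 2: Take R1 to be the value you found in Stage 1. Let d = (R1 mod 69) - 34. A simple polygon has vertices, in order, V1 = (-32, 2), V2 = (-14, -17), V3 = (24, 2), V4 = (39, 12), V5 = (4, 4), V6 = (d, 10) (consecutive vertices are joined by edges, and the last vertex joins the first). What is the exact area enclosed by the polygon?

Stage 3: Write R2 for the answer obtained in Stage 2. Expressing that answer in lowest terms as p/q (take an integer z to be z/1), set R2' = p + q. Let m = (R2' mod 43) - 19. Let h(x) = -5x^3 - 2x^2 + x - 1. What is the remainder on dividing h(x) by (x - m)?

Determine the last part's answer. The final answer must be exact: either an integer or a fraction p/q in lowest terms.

-14099

Stage 1: T(3) = 2*(-11) + 2*(-39) - 2*(-37) = -26; iterating: T(3)=-26, T(4)=4, T(5)=-22, T(6)=16, T(7)=-20, T(8)=36, T(9)=0; answer 0
Stage 2: R1 = 0; d = -34; cross terms: (-32*-17 - -14*2)=572, (-14*2 - 24*-17)=380, (24*12 - 39*2)=210, (39*4 - 4*12)=108, (4*10 - -34*4)=176, (-34*2 - -32*10)=252; twice the area = |1698| = 1698; area = 849; answer 849
Stage 3: R2 = 849; threaded value p + q = 850; m = 14; remainder = value at the root: -5*(14)^3 - 2*(14)^2 + 1*(14)^1 - 1 = (-13720) + (-392) + (14) + (-1) = -14099; answer -14099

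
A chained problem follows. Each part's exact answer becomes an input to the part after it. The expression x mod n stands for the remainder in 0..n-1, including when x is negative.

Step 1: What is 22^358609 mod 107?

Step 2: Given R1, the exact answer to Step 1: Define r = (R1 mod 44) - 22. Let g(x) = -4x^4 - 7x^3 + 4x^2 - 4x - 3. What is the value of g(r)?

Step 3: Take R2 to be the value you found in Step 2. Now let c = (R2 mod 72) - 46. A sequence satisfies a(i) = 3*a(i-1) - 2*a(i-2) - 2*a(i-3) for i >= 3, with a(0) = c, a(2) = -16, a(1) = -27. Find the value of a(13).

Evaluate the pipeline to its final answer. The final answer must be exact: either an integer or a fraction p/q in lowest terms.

Step 1: squarings mod 107: 22^1=22, 22^2=56, 22^4=33, 22^8=19, 22^16=40, 22^32=102, 22^64=25, 22^128=90, 22^256=75, 22^512=61, 22^1024=83, 22^2048=41, 22^4096=76, 22^8192=105, 22^16384=4, 22^32768=16, 22^65536=42, 22^131072=52, 22^262144=29; 22^358609 = 22^1 * 22^16 * 22^64 * 22^128 * 22^2048 * 22^4096 * 22^8192 * 22^16384 * 22^65536 * 22^262144 = 82 (mod 107); answer 82
Step 2: R1 = 82; r = 16; -4*(16)^4 - 7*(16)^3 + 4*(16)^2 - 4*(16)^1 - 3 = (-262144) + (-28672) + (1024) + (-64) + (-3) = -289859; answer -289859
Step 3: R2 = -289859; c = -33; a(3) = 3*(-16) - 2*(-27) - 2*(-33) = 72; iterating: a(3)=72, a(4)=302, a(5)=794, a(6)=1634, a(7)=2710, a(8)=3274, a(9)=1134, a(10)=-8566, a(11)=-34514, a(12)=-88678, a(13)=-179874; answer -179874

-179874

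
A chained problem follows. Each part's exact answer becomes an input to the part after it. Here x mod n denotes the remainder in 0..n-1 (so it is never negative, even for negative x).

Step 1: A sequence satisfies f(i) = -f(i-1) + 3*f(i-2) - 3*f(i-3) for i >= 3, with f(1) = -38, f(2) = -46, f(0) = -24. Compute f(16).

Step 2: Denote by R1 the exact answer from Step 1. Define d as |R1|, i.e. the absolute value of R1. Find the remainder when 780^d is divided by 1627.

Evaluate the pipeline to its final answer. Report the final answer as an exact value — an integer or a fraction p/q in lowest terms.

847

Step 1: f(3) = -1*(-46) + 3*(-38) - 3*(-24) = 4; iterating: f(3)=4, f(4)=-28, f(5)=178, f(6)=-274, f(7)=892, f(8)=-2248, f(9)=5746, f(10)=-15166, f(11)=39148, f(12)=-101884, f(13)=264826, f(14)=-687922, f(15)=1788052, f(16)=-4646296; answer -4646296
Step 2: R1 = -4646296; d = 4646296; squarings mod 1627: 780^1=780, 780^2=1529, 780^4=1469, 780^8=559, 780^16=97, 780^32=1274, 780^64=957, 780^128=1475, 780^256=326, 780^512=521, 780^1024=1359, 780^2048=236, 780^4096=378, 780^8192=1335, 780^16384=660, 780^32768=1191, 780^65536=1364, 780^131072=835, 780^262144=869, 780^524288=233, 780^1048576=598, 780^2097152=1291, 780^4194304=633; 780^4646296 = 780^8 * 780^16 * 780^128 * 780^256 * 780^1024 * 780^8192 * 780^16384 * 780^32768 * 780^131072 * 780^262144 * 780^4194304 = 847 (mod 1627); answer 847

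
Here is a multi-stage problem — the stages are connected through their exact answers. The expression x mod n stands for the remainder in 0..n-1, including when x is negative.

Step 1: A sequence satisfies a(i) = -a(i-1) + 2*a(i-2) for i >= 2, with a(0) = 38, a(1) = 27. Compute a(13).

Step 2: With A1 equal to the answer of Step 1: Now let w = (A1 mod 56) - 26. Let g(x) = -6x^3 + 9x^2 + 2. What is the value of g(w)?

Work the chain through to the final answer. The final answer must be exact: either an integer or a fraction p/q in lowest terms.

14705

Step 1: a(2) = -1*(27) + 2*(38) = 49; iterating: a(2)=49, a(3)=5, a(4)=93, a(5)=-83, a(6)=269, a(7)=-435, a(8)=973, a(9)=-1843, a(10)=3789, a(11)=-7475, a(12)=15053, a(13)=-30003; answer -30003
Step 2: A1 = -30003; w = -13; -6*(-13)^3 + 9*(-13)^2 + 2 = (13182) + (1521) + (2) = 14705; answer 14705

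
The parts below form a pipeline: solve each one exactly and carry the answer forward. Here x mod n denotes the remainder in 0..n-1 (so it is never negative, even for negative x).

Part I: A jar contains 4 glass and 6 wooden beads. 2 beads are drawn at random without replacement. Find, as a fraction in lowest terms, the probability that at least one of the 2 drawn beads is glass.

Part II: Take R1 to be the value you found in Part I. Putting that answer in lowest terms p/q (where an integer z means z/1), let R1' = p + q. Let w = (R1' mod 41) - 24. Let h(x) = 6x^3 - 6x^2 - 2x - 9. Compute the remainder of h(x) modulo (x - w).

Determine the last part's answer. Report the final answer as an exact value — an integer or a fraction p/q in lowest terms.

Part I: total draws C(10,2) = 45; complement C(6,2) = 15; favorable 45 - 15 = 30; P = 2/3; answer 2/3
Part II: R1 = 2/3; threaded value p + q = 5; w = -19; remainder = value at the root: 6*(-19)^3 - 6*(-19)^2 - 2*(-19)^1 - 9 = (-41154) + (-2166) + (38) + (-9) = -43291; answer -43291

-43291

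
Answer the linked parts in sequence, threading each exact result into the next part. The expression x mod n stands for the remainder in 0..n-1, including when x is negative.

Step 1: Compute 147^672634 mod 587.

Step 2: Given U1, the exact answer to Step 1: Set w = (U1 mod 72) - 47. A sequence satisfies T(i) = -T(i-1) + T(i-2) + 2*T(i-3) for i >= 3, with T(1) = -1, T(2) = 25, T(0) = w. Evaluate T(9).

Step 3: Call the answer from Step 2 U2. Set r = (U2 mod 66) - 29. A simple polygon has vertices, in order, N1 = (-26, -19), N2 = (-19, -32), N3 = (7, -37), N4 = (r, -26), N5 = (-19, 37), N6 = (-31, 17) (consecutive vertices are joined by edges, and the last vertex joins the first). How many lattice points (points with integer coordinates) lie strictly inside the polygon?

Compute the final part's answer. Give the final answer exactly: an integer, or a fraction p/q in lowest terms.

Step 1: squarings mod 587: 147^1=147, 147^2=477, 147^4=360, 147^8=460, 147^16=280, 147^32=329, 147^64=233, 147^128=285, 147^256=219, 147^512=414, 147^1024=579, 147^2048=64, 147^4096=574, 147^8192=169, 147^16384=385, 147^32768=301, 147^65536=203, 147^131072=119, 147^262144=73, 147^524288=46; 147^672634 = 147^2 * 147^8 * 147^16 * 147^32 * 147^64 * 147^256 * 147^512 * 147^16384 * 147^131072 * 147^524288 = 563 (mod 587); answer 563
Step 2: U1 = 563; w = 12; T(3) = -1*(25) + 1*(-1) + 2*(12) = -2; iterating: T(3)=-2, T(4)=25, T(5)=23, T(6)=-2, T(7)=75, T(8)=-31, T(9)=102; answer 102
Step 3: U2 = 102; r = 7; cross terms: (-26*-32 - -19*-19)=471, (-19*-37 - 7*-32)=927, (7*-26 - 7*-37)=77, (7*37 - -19*-26)=-235, (-19*17 - -31*37)=824, (-31*-19 - -26*17)=1031; twice the area = |3095| = 3095; area = 3095/2; boundary points = 1 + 1 + 11 + 1 + 4 + 1 = 19; strictly interior points = area - boundary/2 + 1 = 1539; answer 1539

1539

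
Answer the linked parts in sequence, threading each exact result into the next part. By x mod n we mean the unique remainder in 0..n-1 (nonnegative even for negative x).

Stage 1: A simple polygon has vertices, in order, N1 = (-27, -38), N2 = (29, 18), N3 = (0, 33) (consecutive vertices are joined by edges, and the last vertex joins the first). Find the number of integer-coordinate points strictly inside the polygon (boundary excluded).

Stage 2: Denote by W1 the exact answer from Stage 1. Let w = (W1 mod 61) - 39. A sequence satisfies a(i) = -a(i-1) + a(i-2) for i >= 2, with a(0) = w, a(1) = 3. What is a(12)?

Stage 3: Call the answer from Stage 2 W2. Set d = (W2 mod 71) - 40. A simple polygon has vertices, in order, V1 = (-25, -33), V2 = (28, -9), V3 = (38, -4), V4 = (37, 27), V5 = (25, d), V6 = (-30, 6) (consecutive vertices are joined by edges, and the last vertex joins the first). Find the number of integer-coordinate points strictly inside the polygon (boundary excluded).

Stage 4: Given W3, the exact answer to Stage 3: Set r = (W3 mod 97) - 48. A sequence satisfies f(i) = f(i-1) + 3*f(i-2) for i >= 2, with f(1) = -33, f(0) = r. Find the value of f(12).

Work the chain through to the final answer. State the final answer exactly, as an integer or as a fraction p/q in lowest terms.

Stage 1: cross terms: (-27*18 - 29*-38)=616, (29*33 - 0*18)=957, (0*-38 - -27*33)=891; twice the area = |2464| = 2464; area = 1232; boundary points = 56 + 1 + 1 = 58; strictly interior points = area - boundary/2 + 1 = 1204; answer 1204
Stage 2: W1 = 1204; w = 6; a(2) = -1*(3) + 1*(6) = 3; iterating: a(2)=3, a(3)=0, a(4)=3, a(5)=-3, a(6)=6, a(7)=-9, a(8)=15, a(9)=-24, a(10)=39, a(11)=-63, a(12)=102; answer 102
Stage 3: W2 = 102; d = -9; cross terms: (-25*-9 - 28*-33)=1149, (28*-4 - 38*-9)=230, (38*27 - 37*-4)=1174, (37*-9 - 25*27)=-1008, (25*6 - -30*-9)=-120, (-30*-33 - -25*6)=1140; twice the area = |2565| = 2565; area = 2565/2; boundary points = 1 + 5 + 1 + 12 + 5 + 1 = 25; strictly interior points = area - boundary/2 + 1 = 1271; answer 1271
Stage 4: W3 = 1271; r = -38; f(2) = 1*(-33) + 3*(-38) = -147; iterating: f(2)=-147, f(3)=-246, f(4)=-687, f(5)=-1425, f(6)=-3486, f(7)=-7761, f(8)=-18219, f(9)=-41502, f(10)=-96159, f(11)=-220665, f(12)=-509142; answer -509142

-509142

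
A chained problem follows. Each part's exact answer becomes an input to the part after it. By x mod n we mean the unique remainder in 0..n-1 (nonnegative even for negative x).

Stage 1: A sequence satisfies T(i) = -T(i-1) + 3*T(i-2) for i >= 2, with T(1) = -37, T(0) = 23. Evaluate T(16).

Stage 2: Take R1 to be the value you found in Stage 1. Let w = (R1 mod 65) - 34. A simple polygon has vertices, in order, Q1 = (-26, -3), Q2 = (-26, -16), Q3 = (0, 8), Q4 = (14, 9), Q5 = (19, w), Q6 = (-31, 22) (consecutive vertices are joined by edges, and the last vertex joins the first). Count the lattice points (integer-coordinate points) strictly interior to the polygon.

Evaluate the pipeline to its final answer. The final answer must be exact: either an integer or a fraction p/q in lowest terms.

Stage 1: T(2) = -1*(-37) + 3*(23) = 106; iterating: T(2)=106, T(3)=-217, T(4)=535, T(5)=-1186, T(6)=2791, T(7)=-6349, T(8)=14722, T(9)=-33769, T(10)=77935, T(11)=-179242, T(12)=413047, T(13)=-950773, T(14)=2189914, T(15)=-5042233, T(16)=11611975; answer 11611975
Stage 2: R1 = 11611975; w = 16; cross terms: (-26*-16 - -26*-3)=338, (-26*8 - 0*-16)=-208, (0*9 - 14*8)=-112, (14*16 - 19*9)=53, (19*22 - -31*16)=914, (-31*-3 - -26*22)=665; twice the area = |1650| = 1650; area = 825; boundary points = 13 + 2 + 1 + 1 + 2 + 5 = 24; strictly interior points = area - boundary/2 + 1 = 814; answer 814

814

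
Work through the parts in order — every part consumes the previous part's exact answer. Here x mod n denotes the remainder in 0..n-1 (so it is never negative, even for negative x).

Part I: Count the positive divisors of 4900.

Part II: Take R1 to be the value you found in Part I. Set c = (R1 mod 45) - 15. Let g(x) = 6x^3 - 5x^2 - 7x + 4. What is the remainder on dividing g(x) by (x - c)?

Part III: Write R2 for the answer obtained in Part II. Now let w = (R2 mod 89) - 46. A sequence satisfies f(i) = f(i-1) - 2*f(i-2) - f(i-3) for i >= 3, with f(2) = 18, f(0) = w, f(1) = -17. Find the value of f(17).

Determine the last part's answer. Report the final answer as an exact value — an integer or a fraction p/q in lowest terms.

Part I: 4900 = 2^2 * 5^2 * 7^2; number of divisors = (2+1) * (2+1) * (2+1) = 27; answer 27
Part II: R1 = 27; c = 12; remainder = value at the root: 6*(12)^3 - 5*(12)^2 - 7*(12)^1 + 4 = (10368) + (-720) + (-84) + (4) = 9568; answer 9568
Part III: R2 = 9568; w = -1; f(3) = 1*(18) - 2*(-17) - 1*(-1) = 53; iterating: f(3)=53, f(4)=34, f(5)=-90, f(6)=-211, f(7)=-65, f(8)=447, f(9)=788, f(10)=-41, f(11)=-2064, f(12)=-2770, f(13)=1399, f(14)=9003, f(15)=8975, f(16)=-10430, f(17)=-37383; answer -37383

-37383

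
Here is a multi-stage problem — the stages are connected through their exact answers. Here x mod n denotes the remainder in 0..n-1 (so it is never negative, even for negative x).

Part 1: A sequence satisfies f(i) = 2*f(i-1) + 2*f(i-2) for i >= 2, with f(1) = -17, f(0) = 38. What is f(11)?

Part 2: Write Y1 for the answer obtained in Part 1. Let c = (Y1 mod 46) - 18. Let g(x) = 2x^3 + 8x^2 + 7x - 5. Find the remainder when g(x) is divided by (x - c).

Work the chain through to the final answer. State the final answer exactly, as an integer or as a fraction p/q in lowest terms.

Part 1: f(2) = 2*(-17) + 2*(38) = 42; iterating: f(2)=42, f(3)=50, f(4)=184, f(5)=468, f(6)=1304, f(7)=3544, f(8)=9696, f(9)=26480, f(10)=72352, f(11)=197664; answer 197664
Part 2: Y1 = 197664; c = -16; remainder = value at the root: 2*(-16)^3 + 8*(-16)^2 + 7*(-16)^1 - 5 = (-8192) + (2048) + (-112) + (-5) = -6261; answer -6261

-6261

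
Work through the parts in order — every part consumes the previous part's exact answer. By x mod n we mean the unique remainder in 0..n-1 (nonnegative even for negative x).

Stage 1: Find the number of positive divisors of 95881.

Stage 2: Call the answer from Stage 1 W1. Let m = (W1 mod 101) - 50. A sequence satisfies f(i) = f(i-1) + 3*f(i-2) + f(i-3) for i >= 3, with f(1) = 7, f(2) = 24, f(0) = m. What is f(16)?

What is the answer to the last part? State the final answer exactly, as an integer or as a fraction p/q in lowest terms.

Stage 1: 95881 is prime, so its only divisors are 1 and 95881; count = 2; answer 2
Stage 2: W1 = 2; m = -48; f(3) = 1*(24) + 3*(7) + 1*(-48) = -3; iterating: f(3)=-3, f(4)=76, f(5)=91, f(6)=316, f(7)=665, f(8)=1704, f(9)=4015, f(10)=9792, f(11)=23541, f(12)=56932, f(13)=137347, f(14)=331684, f(15)=800657, f(16)=1933056; answer 1933056

1933056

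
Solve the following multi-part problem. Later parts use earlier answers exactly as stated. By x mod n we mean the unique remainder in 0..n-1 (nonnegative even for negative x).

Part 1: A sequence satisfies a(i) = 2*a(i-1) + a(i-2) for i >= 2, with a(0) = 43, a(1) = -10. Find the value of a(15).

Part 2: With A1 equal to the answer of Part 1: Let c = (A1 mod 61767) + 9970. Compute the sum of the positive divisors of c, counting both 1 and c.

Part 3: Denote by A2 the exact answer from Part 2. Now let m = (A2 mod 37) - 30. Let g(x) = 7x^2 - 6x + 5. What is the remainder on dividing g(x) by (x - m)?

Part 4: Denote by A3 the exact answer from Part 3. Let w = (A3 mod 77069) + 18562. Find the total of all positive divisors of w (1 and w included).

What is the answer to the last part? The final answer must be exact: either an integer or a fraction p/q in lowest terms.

42336

Part 1: a(2) = 2*(-10) + 1*(43) = 23; iterating: a(2)=23, a(3)=36, a(4)=95, a(5)=226, a(6)=547, a(7)=1320, a(8)=3187, a(9)=7694, a(10)=18575, a(11)=44844, a(12)=108263, a(13)=261370, a(14)=631003, a(15)=1523376; answer 1523376
Part 2: A1 = 1523376; c = 50938; 50938 = 2 * 25469; sigma = (1 + 2) * (1 + 25469) = 3 * 25470 = 76410; answer 76410
Part 3: A2 = 76410; m = -25; remainder = value at the root: 7*(-25)^2 - 6*(-25)^1 + 5 = (4375) + (150) + (5) = 4530; answer 4530
Part 4: A3 = 4530; w = 23092; 23092 = 2^2 * 23 * 251; sigma = (1 + 2 + 4) * (1 + 23) * (1 + 251) = 7 * 24 * 252 = 42336; answer 42336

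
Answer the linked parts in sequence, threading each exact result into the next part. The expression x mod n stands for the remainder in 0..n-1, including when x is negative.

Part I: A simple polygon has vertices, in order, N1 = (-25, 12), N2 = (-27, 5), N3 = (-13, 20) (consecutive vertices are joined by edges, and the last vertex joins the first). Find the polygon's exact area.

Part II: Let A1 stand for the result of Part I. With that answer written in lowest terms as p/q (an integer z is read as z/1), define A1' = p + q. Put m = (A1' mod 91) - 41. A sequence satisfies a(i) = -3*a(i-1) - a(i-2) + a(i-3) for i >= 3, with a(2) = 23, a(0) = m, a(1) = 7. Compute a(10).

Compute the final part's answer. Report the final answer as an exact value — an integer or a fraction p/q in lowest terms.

Part I: cross terms: (-25*5 - -27*12)=199, (-27*20 - -13*5)=-475, (-13*12 - -25*20)=344; twice the area = |68| = 68; area = 34; answer 34
Part II: A1 = 34; threaded value p + q = 35; m = -6; a(3) = -3*(23) - 1*(7) + 1*(-6) = -82; iterating: a(3)=-82, a(4)=230, a(5)=-585, a(6)=1443, a(7)=-3514, a(8)=8514, a(9)=-20585, a(10)=49727; answer 49727

49727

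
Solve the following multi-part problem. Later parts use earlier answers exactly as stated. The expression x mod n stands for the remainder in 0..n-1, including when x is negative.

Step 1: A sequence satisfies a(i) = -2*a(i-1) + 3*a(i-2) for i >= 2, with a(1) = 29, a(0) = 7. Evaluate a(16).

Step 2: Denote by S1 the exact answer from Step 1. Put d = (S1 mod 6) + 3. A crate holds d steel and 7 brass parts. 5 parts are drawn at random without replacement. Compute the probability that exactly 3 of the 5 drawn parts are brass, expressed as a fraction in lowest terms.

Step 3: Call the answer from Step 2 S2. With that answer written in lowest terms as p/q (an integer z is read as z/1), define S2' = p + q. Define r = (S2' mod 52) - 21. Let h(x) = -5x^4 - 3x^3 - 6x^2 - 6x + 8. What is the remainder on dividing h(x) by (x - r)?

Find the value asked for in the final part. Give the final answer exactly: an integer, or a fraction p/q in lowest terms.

-3144000

Step 1: a(2) = -2*(29) + 3*(7) = -37; iterating: a(2)=-37, a(3)=161, a(4)=-433, a(5)=1349, a(6)=-3997, a(7)=12041, a(8)=-36073, a(9)=108269, a(10)=-324757, a(11)=974321, a(12)=-2922913, a(13)=8768789, a(14)=-26306317, a(15)=78919001, a(16)=-236756953; answer -236756953
Step 2: S1 = -236756953; d = 8; total draws C(15,5) = 3003; favorable C(7,3)*C(8,2) = 980; P = 140/429; answer 140/429
Step 3: S2 = 140/429; threaded value p + q = 569; r = 28; remainder = value at the root: -5*(28)^4 - 3*(28)^3 - 6*(28)^2 - 6*(28)^1 + 8 = (-3073280) + (-65856) + (-4704) + (-168) + (8) = -3144000; answer -3144000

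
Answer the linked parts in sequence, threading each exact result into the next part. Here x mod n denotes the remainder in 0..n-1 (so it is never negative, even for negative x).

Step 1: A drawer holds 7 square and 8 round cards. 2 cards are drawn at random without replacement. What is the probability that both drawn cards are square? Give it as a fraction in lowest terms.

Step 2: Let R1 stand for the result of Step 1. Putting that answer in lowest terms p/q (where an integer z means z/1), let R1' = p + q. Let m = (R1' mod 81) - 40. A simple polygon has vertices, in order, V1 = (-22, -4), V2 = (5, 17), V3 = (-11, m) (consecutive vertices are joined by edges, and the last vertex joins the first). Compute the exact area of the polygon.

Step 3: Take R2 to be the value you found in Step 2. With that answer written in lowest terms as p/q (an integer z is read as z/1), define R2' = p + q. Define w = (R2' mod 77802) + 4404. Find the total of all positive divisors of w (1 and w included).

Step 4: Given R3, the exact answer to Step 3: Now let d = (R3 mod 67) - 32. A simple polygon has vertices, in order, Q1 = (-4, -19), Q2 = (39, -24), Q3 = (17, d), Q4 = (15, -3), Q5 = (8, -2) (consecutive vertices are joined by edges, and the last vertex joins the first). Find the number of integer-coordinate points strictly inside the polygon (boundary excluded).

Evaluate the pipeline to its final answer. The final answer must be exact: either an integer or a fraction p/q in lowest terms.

Step 1: total draws C(15,2) = 105; favorable C(7,2) = 21; P = 1/5; answer 1/5
Step 2: R1 = 1/5; threaded value p + q = 6; m = -34; cross terms: (-22*17 - 5*-4)=-354, (5*-34 - -11*17)=17, (-11*-4 - -22*-34)=-704; twice the area = |-1041| = 1041; area = 1041/2; answer 1041/2
Step 3: R2 = 1041/2; threaded value p + q = 1043; w = 5447; 5447 = 13 * 419; sigma = (1 + 13) * (1 + 419) = 14 * 420 = 5880; answer 5880
Step 4: R3 = 5880; d = 19; cross terms: (-4*-24 - 39*-19)=837, (39*19 - 17*-24)=1149, (17*-3 - 15*19)=-336, (15*-2 - 8*-3)=-6, (8*-19 - -4*-2)=-160; twice the area = |1484| = 1484; area = 742; boundary points = 1 + 1 + 2 + 1 + 1 = 6; strictly interior points = area - boundary/2 + 1 = 740; answer 740

740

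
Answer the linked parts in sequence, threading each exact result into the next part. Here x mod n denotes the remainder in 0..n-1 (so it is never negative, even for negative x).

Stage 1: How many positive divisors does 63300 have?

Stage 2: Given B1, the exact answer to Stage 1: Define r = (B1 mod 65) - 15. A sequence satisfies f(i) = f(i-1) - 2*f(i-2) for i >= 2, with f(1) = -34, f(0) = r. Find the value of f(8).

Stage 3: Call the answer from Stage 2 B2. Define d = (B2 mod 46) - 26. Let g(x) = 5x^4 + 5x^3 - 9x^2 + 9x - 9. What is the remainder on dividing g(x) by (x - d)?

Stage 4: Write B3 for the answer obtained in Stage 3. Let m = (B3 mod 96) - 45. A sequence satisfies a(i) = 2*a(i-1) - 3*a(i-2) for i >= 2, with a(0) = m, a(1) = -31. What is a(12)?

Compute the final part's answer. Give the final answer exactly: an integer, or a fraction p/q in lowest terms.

18994

Stage 1: 63300 = 2^2 * 3 * 5^2 * 211; number of divisors = (2+1) * (1+1) * (2+1) * (1+1) = 36; answer 36
Stage 2: B1 = 36; r = 21; f(2) = 1*(-34) - 2*(21) = -76; iterating: f(2)=-76, f(3)=-8, f(4)=144, f(5)=160, f(6)=-128, f(7)=-448, f(8)=-192; answer -192
Stage 3: B2 = -192; d = 12; remainder = value at the root: 5*(12)^4 + 5*(12)^3 - 9*(12)^2 + 9*(12)^1 - 9 = (103680) + (8640) + (-1296) + (108) + (-9) = 111123; answer 111123
Stage 4: B3 = 111123; m = 6; a(2) = 2*(-31) - 3*(6) = -80; iterating: a(2)=-80, a(3)=-67, a(4)=106, a(5)=413, a(6)=508, a(7)=-223, a(8)=-1970, a(9)=-3271, a(10)=-632, a(11)=8549, a(12)=18994; answer 18994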